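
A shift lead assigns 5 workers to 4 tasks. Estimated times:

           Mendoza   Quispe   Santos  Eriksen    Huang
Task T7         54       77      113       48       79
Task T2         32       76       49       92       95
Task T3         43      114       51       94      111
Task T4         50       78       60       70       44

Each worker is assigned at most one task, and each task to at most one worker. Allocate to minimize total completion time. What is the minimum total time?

Minimum total: 175 min

Treat this as an assignment problem: match each worker to one task.
Optimal: Eriksen→Task T7 (48 min), Mendoza→Task T2 (32 min), Santos→Task T3 (51 min), Huang→Task T4 (44 min) — total 48+32+51+44 = 175 min.
Row-greedy (each worker in turn takes its cheapest remaining task) gives 230 min, worse by 55.
Swapping Eriksen↔Santos (Eriksen→Task T3 94 min, Santos→Task T7 113 min) adds 108.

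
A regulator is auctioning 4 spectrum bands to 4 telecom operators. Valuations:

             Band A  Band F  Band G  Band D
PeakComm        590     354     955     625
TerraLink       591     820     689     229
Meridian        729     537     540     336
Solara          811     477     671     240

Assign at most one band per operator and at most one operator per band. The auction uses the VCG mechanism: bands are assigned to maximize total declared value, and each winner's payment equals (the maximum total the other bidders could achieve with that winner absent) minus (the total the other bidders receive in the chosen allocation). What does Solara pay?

Efficient allocation: PeakComm→Band G ($955M), TerraLink→Band F ($820M), Meridian→Band D ($336M), Solara→Band A ($811M); total welfare W = $2922M.
Solara receives Band A at value $811M, so the others get W − 811 = $2111M.
Without Solara: best allocation of the remaining 3 bidders over all 4 bands is PeakComm→Band G ($955M), TerraLink→Band F ($820M), Meridian→Band A ($729M), total $2504M.
VCG payment = (others' best without Solara) − (others' welfare with Solara) = 2504 − 2111 = $393M.

Solara pays $393M.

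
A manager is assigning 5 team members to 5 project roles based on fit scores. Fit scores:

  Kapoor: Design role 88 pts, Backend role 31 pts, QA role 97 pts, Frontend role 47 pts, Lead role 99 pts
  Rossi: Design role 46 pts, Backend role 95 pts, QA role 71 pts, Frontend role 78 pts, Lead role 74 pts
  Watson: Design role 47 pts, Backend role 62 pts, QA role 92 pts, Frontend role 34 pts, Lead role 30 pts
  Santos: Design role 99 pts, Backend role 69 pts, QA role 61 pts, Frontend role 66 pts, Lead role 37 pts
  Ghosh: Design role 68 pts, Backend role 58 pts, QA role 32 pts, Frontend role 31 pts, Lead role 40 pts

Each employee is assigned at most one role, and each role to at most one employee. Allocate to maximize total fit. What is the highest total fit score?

This is a one-to-one assignment (maximum-weight bipartite matching).
Optimal: Kapoor→Lead role (99 pts), Rossi→Frontend role (78 pts), Watson→QA role (92 pts), Santos→Design role (99 pts), Ghosh→Backend role (58 pts) — total 99+78+92+99+58 = 426 pts.
Row-greedy (each employee in turn takes its best remaining role) gives 416 pts, worse by 10.
Next-best assignment: Kapoor→Lead role, Rossi→Backend role, Watson→QA role, Santos→Frontend role, Ghosh→Design role = 420 pts.
Swapping Ghosh↔Kapoor (Ghosh→Lead role 40 pts, Kapoor→Backend role 31 pts) loses 86.
No other one-to-one assignment exceeds 426 pts.

Max total: 426 pts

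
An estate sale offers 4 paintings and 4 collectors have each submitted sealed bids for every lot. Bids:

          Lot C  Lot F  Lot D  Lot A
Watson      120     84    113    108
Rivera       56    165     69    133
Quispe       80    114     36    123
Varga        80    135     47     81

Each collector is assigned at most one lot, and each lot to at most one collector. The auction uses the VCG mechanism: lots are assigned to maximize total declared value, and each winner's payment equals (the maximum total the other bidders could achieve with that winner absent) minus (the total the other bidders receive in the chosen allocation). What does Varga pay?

Varga pays $7.

Efficient allocation: Watson→Lot D ($113), Rivera→Lot F ($165), Quispe→Lot A ($123), Varga→Lot C ($80); total welfare W = $481.
Varga receives Lot C at value $80, so the others get W − 80 = $401.
Without Varga: best allocation of the remaining 3 bidders over all 4 lots is Watson→Lot C ($120), Rivera→Lot F ($165), Quispe→Lot A ($123), total $408.
VCG payment = (others' best without Varga) − (others' welfare with Varga) = 408 − 401 = $7.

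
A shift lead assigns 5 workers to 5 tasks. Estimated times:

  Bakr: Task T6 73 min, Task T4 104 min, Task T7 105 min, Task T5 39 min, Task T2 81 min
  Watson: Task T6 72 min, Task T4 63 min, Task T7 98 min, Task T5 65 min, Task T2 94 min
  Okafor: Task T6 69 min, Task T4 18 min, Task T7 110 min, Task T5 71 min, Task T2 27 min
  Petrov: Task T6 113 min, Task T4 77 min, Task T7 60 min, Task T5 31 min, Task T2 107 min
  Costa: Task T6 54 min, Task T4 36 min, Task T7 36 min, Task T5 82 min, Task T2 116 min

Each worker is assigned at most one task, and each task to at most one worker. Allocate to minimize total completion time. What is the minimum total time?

Minimum total: 230 min

Treat this as an assignment problem: match each worker to one task.
Optimal: Bakr→Task T6 (73 min), Watson→Task T4 (63 min), Okafor→Task T2 (27 min), Petrov→Task T5 (31 min), Costa→Task T7 (36 min) — total 73+63+27+31+36 = 230 min.
Row-greedy (each worker in turn takes its cheapest remaining task) gives 243 min, worse by 13.
Next-best assignment: Bakr→Task T5, Watson→Task T6, Okafor→Task T2, Petrov→Task T7, Costa→Task T4 = 234 min.
No other one-to-one assignment undercuts 230 min.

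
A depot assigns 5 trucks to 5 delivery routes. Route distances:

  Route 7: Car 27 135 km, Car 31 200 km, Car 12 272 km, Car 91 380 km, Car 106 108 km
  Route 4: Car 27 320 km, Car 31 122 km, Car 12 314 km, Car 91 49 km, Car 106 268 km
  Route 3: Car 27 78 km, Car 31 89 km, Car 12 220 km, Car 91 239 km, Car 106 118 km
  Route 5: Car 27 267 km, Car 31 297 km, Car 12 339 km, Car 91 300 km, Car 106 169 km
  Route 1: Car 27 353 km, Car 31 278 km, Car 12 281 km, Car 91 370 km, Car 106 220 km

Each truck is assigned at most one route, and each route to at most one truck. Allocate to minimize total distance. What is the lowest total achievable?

This is the linear assignment problem.
Optimal: Car 27→Route 7 (135 km), Car 31→Route 3 (89 km), Car 12→Route 1 (281 km), Car 91→Route 4 (49 km), Car 106→Route 5 (169 km) — total 135+89+281+49+169 = 723 km.
Column-greedy (each route in turn goes to its cheapest remaining truck) gives 813 km, worse by 90.
Next-best assignment: Car 27→Route 3, Car 31→Route 7, Car 12→Route 1, Car 91→Route 4, Car 106→Route 5 = 777 km.
No other one-to-one assignment undercuts 723 km.

Minimum total: 723 km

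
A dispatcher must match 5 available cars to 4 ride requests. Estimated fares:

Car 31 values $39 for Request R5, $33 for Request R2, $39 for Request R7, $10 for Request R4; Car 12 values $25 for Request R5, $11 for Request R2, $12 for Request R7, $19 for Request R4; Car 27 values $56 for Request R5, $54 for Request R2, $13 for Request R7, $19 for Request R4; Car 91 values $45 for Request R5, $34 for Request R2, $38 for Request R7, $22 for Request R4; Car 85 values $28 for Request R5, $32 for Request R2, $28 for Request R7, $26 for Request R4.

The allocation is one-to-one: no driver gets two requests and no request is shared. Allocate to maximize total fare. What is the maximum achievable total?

Maximum total: $164

This is a one-to-one assignment (maximum-weight bipartite matching).
Optimal: Car 91→Request R5 ($45), Car 27→Request R2 ($54), Car 31→Request R7 ($39), Car 85→Request R4 ($26) — total 45+54+39+26 = $164.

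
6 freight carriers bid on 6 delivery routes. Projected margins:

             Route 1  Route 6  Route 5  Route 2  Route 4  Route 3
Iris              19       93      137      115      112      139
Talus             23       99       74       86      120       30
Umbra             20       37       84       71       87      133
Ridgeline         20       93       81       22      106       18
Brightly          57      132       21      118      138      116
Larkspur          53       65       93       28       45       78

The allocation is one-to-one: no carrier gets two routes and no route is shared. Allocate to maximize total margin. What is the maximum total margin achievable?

Optimal: Iris→Route 5 ($137k), Talus→Route 4 ($120k), Umbra→Route 3 ($133k), Ridgeline→Route 6 ($93k), Brightly→Route 2 ($118k), Larkspur→Route 1 ($53k) — total 137+120+133+93+118+53 = $654k.
Max-entry greedy (repeatedly take the single best remaining cell) gives $560k, worse by 94.

Maximum total: $654k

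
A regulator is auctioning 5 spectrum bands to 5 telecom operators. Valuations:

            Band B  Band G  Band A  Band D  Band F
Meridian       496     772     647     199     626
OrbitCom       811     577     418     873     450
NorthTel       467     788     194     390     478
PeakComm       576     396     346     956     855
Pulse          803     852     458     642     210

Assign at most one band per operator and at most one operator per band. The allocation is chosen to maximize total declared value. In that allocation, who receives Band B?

Pulse receives Band B.

Treat this as an assignment problem: match each operator to one band.
Optimal: Meridian→Band A ($647M), OrbitCom→Band D ($873M), NorthTel→Band G ($788M), PeakComm→Band F ($855M), Pulse→Band B ($803M) — total 647+873+788+855+803 = $3966M.
Column-greedy (each band in turn goes to its best remaining operator) gives $3744M, worse by 222.
Every other assignment is strictly worse.
Pulse's own top band is Band G ($852M), but forcing Pulse→Band G and reassigning the rest optimally gives only $3744M — worse by 222.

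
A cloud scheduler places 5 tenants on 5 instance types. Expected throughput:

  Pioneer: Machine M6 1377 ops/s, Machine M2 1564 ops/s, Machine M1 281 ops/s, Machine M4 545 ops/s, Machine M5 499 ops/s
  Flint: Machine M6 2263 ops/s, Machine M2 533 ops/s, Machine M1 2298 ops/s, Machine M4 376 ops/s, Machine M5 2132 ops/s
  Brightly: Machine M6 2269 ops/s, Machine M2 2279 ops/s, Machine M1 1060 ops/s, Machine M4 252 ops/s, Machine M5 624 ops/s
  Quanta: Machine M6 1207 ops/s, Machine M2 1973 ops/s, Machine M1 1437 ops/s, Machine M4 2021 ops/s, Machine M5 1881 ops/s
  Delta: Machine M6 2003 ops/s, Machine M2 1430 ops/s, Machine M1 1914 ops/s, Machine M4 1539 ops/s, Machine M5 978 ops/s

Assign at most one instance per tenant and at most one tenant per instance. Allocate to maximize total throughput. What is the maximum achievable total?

Maximum total: 9900 ops/s

Treat this as an assignment problem: match each tenant to one instance.
Optimal: Pioneer→Machine M2 (1564 ops/s), Flint→Machine M5 (2132 ops/s), Brightly→Machine M6 (2269 ops/s), Quanta→Machine M4 (2021 ops/s), Delta→Machine M1 (1914 ops/s) — total 1564+2132+2269+2021+1914 = 9900 ops/s.
Column-greedy (each instance in turn goes to its best remaining tenant) gives 8578 ops/s, worse by 1322.
Checked against all permutations: 9900 ops/s is optimal.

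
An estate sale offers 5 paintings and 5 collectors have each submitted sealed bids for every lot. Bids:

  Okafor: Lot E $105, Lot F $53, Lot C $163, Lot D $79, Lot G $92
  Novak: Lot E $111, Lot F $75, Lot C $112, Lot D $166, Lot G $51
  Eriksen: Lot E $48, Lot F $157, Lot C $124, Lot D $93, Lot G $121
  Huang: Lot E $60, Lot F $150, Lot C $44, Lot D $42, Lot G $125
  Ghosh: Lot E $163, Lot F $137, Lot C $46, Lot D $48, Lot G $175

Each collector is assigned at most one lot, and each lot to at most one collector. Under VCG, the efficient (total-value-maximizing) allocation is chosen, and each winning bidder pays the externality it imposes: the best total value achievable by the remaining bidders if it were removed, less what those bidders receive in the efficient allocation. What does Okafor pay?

Efficient allocation: Okafor→Lot C ($163), Novak→Lot D ($166), Eriksen→Lot F ($157), Huang→Lot G ($125), Ghosh→Lot E ($163); total welfare W = $774.
Okafor receives Lot C at value $163, so the others get W − 163 = $611.
Without Okafor: best allocation of the remaining 4 bidders over all 5 lots is Novak→Lot D ($166), Eriksen→Lot C ($124), Huang→Lot F ($150), Ghosh→Lot G ($175), total $615.
VCG payment = (others' best without Okafor) − (others' welfare with Okafor) = 615 − 611 = $4.

Okafor pays $4.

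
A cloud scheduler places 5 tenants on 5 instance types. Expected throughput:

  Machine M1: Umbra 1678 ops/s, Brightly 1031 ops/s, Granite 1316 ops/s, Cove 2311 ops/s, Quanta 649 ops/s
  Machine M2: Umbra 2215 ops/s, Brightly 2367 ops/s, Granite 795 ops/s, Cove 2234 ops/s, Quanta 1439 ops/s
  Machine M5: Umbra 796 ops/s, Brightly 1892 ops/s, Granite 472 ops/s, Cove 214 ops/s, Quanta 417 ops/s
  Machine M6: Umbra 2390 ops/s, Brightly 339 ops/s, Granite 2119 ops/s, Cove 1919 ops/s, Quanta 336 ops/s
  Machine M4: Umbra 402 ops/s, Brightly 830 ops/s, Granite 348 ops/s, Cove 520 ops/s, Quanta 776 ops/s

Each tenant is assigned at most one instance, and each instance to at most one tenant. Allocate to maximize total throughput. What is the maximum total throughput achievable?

Treat this as an assignment problem: match each tenant to one instance.
Optimal: Umbra→Machine M2 (2215 ops/s), Brightly→Machine M5 (1892 ops/s), Granite→Machine M6 (2119 ops/s), Cove→Machine M1 (2311 ops/s), Quanta→Machine M4 (776 ops/s) — total 2215+1892+2119+2311+776 = 9313 ops/s.
Column-greedy (each instance in turn goes to its best remaining tenant) gives 8369 ops/s, worse by 944.
Checked against all permutations: 9313 ops/s is optimal.

Max total: 9313 ops/s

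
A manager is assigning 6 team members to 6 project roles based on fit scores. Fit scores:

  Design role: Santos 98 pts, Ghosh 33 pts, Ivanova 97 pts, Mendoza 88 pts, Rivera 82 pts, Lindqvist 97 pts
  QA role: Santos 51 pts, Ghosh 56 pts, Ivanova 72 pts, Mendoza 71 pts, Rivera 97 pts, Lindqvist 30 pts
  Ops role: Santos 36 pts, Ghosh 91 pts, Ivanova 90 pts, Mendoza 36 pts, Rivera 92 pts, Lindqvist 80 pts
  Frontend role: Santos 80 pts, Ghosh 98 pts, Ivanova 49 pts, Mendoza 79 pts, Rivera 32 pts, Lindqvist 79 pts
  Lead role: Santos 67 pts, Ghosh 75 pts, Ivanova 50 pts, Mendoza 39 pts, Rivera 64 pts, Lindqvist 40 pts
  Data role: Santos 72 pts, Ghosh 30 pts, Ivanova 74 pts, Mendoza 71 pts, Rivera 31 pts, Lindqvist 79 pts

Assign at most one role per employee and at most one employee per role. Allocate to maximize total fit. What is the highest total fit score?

Maximum total: 520 pts

This is the linear assignment problem.
Optimal: Santos→Lead role (67 pts), Ghosh→Frontend role (98 pts), Ivanova→Ops role (90 pts), Mendoza→Data role (71 pts), Rivera→QA role (97 pts), Lindqvist→Design role (97 pts) — total 67+98+90+71+97+97 = 520 pts.
Row-greedy (each employee in turn takes its best remaining role) gives 500 pts, worse by 20.
Swapping Ivanova↔Rivera (Ivanova→QA role 72 pts, Rivera→Ops role 92 pts) loses 23.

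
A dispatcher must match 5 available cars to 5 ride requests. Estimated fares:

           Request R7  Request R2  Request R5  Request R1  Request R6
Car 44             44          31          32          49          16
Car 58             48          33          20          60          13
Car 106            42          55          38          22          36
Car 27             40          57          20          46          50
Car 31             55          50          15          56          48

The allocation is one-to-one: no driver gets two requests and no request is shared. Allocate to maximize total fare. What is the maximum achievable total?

Maximum total: $252

Optimal: Car 44→Request R5 ($32), Car 58→Request R1 ($60), Car 106→Request R2 ($55), Car 27→Request R6 ($50), Car 31→Request R7 ($55) — total 32+60+55+50+55 = $252.
Column-greedy (each request in turn goes to its best remaining driver) gives $226, worse by 26.
Swapping Car 31↔Car 106 (Car 31→Request R2 $50, Car 106→Request R7 $42) loses 18.
Every other assignment is strictly worse.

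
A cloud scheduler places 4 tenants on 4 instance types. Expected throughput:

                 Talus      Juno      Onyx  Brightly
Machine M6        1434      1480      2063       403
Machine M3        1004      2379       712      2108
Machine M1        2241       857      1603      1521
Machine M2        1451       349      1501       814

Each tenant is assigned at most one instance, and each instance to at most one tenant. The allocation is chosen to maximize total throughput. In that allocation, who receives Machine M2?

Optimal: Talus→Machine M1 (2241 ops/s), Juno→Machine M3 (2379 ops/s), Onyx→Machine M6 (2063 ops/s), Brightly→Machine M2 (814 ops/s) — total 2241+2379+2063+814 = 7497 ops/s.
Brightly's own top instance is Machine M3 (2108 ops/s), but forcing Brightly→Machine M3 and reassigning the rest optimally gives only 7330 ops/s — worse by 167.

Brightly receives Machine M2.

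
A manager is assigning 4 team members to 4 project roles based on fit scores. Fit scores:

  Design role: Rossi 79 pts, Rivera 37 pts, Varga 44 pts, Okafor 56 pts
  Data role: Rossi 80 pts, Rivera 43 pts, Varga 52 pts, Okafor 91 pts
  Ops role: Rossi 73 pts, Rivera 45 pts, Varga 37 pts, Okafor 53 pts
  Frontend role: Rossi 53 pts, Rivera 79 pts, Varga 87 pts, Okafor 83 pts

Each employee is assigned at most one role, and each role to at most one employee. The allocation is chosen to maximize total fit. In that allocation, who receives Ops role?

Rivera receives Ops role.

Optimal: Rossi→Design role (79 pts), Rivera→Ops role (45 pts), Varga→Frontend role (87 pts), Okafor→Data role (91 pts) — total 79+45+87+91 = 302 pts.
Row-greedy (each employee in turn takes its best remaining role) gives 256 pts, worse by 46.
Next-best assignment: Rossi→Ops role, Rivera→Design role, Varga→Frontend role, Okafor→Data role = 288 pts.
Every other assignment is strictly worse.
Rivera's own top role is Frontend role (79 pts), but forcing Rivera→Frontend role and reassigning the rest optimally gives only 287 pts — worse by 15.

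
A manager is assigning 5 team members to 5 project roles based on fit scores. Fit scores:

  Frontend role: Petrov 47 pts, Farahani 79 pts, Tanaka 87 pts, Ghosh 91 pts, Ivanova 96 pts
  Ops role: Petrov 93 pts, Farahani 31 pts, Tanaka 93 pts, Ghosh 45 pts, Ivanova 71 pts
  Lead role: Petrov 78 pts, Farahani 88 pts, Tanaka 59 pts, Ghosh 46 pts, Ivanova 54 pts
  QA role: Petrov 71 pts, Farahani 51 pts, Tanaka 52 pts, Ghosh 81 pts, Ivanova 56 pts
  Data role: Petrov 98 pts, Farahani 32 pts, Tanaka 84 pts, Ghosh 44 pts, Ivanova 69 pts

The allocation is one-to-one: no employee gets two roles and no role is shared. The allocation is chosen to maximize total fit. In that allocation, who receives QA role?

Ghosh receives QA role.

Optimal: Petrov→Data role (98 pts), Farahani→Lead role (88 pts), Tanaka→Ops role (93 pts), Ghosh→QA role (81 pts), Ivanova→Frontend role (96 pts) — total 98+88+93+81+96 = 456 pts.
Row-greedy (each employee in turn takes its best remaining role) gives 426 pts, worse by 30.
Next-best assignment: Petrov→Ops role, Farahani→Lead role, Tanaka→Data role, Ghosh→QA role, Ivanova→Frontend role = 442 pts.
Ghosh's own top role is Frontend role (91 pts), but forcing Ghosh→Frontend role and reassigning the rest optimally gives only 426 pts — worse by 30.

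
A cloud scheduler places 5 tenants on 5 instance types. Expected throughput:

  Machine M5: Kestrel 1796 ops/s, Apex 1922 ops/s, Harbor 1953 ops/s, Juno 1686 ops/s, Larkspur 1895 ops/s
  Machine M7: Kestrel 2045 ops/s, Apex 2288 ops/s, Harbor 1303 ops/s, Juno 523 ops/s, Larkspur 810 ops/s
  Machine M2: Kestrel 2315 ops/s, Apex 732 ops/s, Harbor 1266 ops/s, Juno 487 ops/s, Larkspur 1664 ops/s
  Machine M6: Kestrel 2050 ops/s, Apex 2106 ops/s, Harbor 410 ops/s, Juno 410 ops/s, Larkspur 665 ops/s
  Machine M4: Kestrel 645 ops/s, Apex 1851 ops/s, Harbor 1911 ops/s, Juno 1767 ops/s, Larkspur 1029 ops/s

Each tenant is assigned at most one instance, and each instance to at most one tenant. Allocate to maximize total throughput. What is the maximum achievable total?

Maximum total: 9722 ops/s

Optimal: Kestrel→Machine M6 (2050 ops/s), Apex→Machine M7 (2288 ops/s), Harbor→Machine M5 (1953 ops/s), Juno→Machine M4 (1767 ops/s), Larkspur→Machine M2 (1664 ops/s) — total 2050+2288+1953+1767+1664 = 9722 ops/s.
Column-greedy (each instance in turn goes to its best remaining tenant) gives 8988 ops/s, worse by 734.
Every other assignment is strictly worse.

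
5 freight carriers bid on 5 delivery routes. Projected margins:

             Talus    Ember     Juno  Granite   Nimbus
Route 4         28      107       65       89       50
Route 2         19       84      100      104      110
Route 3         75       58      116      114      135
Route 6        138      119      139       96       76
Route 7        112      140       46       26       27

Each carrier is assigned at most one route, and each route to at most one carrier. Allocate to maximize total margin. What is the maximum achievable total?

Optimal: Talus→Route 6 ($138k), Ember→Route 7 ($140k), Juno→Route 2 ($100k), Granite→Route 4 ($89k), Nimbus→Route 3 ($135k) — total 138+140+100+89+135 = $602k.
Column-greedy (each route in turn goes to its best remaining carrier) gives $497k, worse by 105.
Every other assignment is strictly worse.

Maximum total: $602k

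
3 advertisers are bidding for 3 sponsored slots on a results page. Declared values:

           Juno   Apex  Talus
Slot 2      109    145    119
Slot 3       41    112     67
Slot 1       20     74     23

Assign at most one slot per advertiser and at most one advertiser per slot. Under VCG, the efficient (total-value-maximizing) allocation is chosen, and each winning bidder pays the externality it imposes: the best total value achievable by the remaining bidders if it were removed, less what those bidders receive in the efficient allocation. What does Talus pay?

Efficient allocation: Juno→Slot 1 ($20), Apex→Slot 3 ($112), Talus→Slot 2 ($119); total welfare W = $251.
Talus receives Slot 2 at value $119, so the others get W − 119 = $132.
Without Talus: best allocation of the remaining 2 bidders over all 3 slots is Juno→Slot 2 ($109), Apex→Slot 3 ($112), total $221.
VCG payment = (others' best without Talus) − (others' welfare with Talus) = 221 − 132 = $89.

Talus pays $89.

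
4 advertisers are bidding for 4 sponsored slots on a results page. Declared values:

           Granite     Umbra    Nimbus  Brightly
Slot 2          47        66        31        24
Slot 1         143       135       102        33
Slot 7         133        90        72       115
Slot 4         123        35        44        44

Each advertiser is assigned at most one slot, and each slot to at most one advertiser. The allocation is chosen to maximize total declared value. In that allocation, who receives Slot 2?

Treat this as an assignment problem: match each advertiser to one slot.
Optimal: Granite→Slot 4 ($123), Umbra→Slot 2 ($66), Nimbus→Slot 1 ($102), Brightly→Slot 7 ($115) — total 123+66+102+115 = $406.
Column-greedy (each slot in turn goes to its best remaining advertiser) gives $368, worse by 38.
Next-best assignment: Granite→Slot 4, Umbra→Slot 1, Nimbus→Slot 2, Brightly→Slot 7 = $404.
No other one-to-one assignment exceeds $406.
Umbra's own top slot is Slot 1 ($135), but forcing Umbra→Slot 1 and reassigning the rest optimally gives only $404 — worse by 2.

Umbra receives Slot 2.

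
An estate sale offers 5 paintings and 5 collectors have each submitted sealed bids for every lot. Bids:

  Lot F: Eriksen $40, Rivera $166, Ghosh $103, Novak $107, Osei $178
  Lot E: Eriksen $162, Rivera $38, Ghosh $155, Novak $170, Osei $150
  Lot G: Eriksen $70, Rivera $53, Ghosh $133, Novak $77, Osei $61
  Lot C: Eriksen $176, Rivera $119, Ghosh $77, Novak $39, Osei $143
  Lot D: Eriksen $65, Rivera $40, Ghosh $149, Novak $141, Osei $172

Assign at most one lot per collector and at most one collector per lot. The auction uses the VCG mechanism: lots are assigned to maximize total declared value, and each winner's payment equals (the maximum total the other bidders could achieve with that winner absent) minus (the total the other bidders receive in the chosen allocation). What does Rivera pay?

Efficient allocation: Eriksen→Lot C ($176), Rivera→Lot F ($166), Ghosh→Lot G ($133), Novak→Lot E ($170), Osei→Lot D ($172); total welfare W = $817.
Rivera receives Lot F at value $166, so the others get W − 166 = $651.
Without Rivera: best allocation of the remaining 4 bidders over all 5 lots is Eriksen→Lot C ($176), Ghosh→Lot D ($149), Novak→Lot E ($170), Osei→Lot F ($178), total $673.
VCG payment = (others' best without Rivera) − (others' welfare with Rivera) = 673 − 651 = $22.

Rivera pays $22.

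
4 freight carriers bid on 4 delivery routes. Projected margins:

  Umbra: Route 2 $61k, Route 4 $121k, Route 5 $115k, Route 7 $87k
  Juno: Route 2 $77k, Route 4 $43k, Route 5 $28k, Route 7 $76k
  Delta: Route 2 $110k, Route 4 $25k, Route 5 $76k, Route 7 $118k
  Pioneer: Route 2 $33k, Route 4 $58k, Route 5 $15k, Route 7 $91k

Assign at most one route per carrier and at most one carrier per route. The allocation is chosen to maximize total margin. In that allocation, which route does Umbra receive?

Umbra receives Route 5.

This is the linear assignment problem.
Optimal: Umbra→Route 5 ($115k), Juno→Route 2 ($77k), Delta→Route 7 ($118k), Pioneer→Route 4 ($58k) — total 115+77+118+58 = $368k.
Row-greedy (each carrier in turn takes its best remaining route) gives $331k, worse by 37.
Umbra's own top route is Route 4 ($121k), but forcing Umbra→Route 4 and reassigning the rest optimally gives only $365k — worse by 3.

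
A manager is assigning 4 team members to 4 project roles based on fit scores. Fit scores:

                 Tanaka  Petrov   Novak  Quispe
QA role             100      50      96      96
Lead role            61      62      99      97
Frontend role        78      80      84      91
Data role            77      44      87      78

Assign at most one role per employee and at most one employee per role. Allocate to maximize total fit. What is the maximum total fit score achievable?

Max total: 364 pts

This is a one-to-one assignment (maximum-weight bipartite matching).
Optimal: Tanaka→QA role (100 pts), Petrov→Frontend role (80 pts), Novak→Data role (87 pts), Quispe→Lead role (97 pts) — total 100+80+87+97 = 364 pts.
Swapping Quispe↔Novak (Quispe→Data role 78 pts, Novak→Lead role 99 pts) loses 7.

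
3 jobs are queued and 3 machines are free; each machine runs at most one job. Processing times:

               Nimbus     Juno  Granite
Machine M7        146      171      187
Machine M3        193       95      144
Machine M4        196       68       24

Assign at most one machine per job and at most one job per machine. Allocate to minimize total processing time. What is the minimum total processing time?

This is a one-to-one assignment (minimum-cost bipartite matching).
Optimal: Nimbus→Machine M7 (146 min), Juno→Machine M3 (95 min), Granite→Machine M4 (24 min) — total 146+95+24 = 265 min.
Row-greedy (each job in turn takes its cheapest remaining machine) gives 358 min, worse by 93.
Next-best assignment: Nimbus→Machine M7, Juno→Machine M4, Granite→Machine M3 = 358 min.

Min total: 265 min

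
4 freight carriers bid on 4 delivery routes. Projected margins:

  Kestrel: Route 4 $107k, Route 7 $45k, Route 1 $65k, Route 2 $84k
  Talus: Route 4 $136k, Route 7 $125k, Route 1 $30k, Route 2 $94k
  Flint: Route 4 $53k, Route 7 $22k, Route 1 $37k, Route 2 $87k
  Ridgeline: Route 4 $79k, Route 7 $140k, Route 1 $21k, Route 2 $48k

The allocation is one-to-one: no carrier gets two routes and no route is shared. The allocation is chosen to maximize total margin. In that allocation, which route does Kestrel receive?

Kestrel receives Route 1.

Optimal: Kestrel→Route 1 ($65k), Talus→Route 4 ($136k), Flint→Route 2 ($87k), Ridgeline→Route 7 ($140k) — total 65+136+87+140 = $428k.
Row-greedy (each carrier in turn takes its best remaining route) gives $340k, worse by 88.
Next-best assignment: Kestrel→Route 2, Talus→Route 4, Flint→Route 1, Ridgeline→Route 7 = $397k.
Swapping Ridgeline↔Kestrel (Ridgeline→Route 1 $21k, Kestrel→Route 7 $45k) loses 139.
Kestrel's own top route is Route 4 ($107k), but forcing Kestrel→Route 4 and reassigning the rest optimally gives only $378k — worse by 50.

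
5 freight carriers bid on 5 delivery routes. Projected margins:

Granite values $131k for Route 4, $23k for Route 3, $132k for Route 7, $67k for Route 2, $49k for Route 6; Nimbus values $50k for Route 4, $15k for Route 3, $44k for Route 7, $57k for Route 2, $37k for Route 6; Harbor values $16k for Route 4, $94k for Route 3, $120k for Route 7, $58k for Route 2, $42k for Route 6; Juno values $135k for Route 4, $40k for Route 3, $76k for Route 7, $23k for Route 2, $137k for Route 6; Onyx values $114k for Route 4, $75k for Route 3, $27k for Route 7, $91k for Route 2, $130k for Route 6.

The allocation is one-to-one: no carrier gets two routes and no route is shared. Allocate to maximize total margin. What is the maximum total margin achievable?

Max total: $548k

Treat this as an assignment problem: match each carrier to one route.
Optimal: Granite→Route 7 ($132k), Nimbus→Route 2 ($57k), Harbor→Route 3 ($94k), Juno→Route 4 ($135k), Onyx→Route 6 ($130k) — total 132+57+94+135+130 = $548k.
Row-greedy (each carrier in turn takes its best remaining route) gives $534k, worse by 14.
Swapping Juno↔Harbor (Juno→Route 3 $40k, Harbor→Route 4 $16k) loses 173.
No other one-to-one assignment exceeds $548k.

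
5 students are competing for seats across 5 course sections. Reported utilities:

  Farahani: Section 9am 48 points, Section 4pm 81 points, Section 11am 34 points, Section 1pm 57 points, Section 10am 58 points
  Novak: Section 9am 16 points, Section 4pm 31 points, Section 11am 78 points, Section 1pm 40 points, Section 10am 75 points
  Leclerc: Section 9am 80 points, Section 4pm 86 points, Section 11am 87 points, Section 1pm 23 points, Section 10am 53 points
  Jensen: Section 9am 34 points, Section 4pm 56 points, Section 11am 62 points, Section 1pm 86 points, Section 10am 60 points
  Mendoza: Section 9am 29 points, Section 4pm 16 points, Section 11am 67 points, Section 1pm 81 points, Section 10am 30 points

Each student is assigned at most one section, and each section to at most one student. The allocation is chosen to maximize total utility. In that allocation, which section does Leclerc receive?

Optimal: Farahani→Section 4pm (81 points), Novak→Section 10am (75 points), Leclerc→Section 9am (80 points), Jensen→Section 1pm (86 points), Mendoza→Section 11am (67 points) — total 81+75+80+86+67 = 389 points.
Max-entry greedy (repeatedly take the single best remaining cell) gives 358 points, worse by 31.
Every other assignment is strictly worse.
Leclerc's own top section is Section 11am (87 points), but forcing Leclerc→Section 11am and reassigning the rest optimally gives only 358 points — worse by 31.

Leclerc receives Section 9am.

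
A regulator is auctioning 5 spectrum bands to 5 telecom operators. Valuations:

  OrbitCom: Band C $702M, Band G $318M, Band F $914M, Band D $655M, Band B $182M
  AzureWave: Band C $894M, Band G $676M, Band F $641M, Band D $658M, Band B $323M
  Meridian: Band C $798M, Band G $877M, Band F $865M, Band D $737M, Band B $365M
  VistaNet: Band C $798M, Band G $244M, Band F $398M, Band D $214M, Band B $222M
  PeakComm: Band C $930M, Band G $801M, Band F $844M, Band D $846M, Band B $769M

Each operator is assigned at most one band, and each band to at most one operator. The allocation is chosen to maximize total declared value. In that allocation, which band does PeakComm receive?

This is the linear assignment problem.
Optimal: OrbitCom→Band F ($914M), AzureWave→Band D ($658M), Meridian→Band G ($877M), VistaNet→Band C ($798M), PeakComm→Band B ($769M) — total 914+658+877+798+769 = $4016M.
Row-greedy (each operator in turn takes its best remaining band) gives $3753M, worse by 263.
Swapping AzureWave↔OrbitCom (AzureWave→Band F $641M, OrbitCom→Band D $655M) loses 276.
PeakComm's own top band is Band C ($930M), but forcing PeakComm→Band C and reassigning the rest optimally gives only $3601M — worse by 415.

PeakComm receives Band B.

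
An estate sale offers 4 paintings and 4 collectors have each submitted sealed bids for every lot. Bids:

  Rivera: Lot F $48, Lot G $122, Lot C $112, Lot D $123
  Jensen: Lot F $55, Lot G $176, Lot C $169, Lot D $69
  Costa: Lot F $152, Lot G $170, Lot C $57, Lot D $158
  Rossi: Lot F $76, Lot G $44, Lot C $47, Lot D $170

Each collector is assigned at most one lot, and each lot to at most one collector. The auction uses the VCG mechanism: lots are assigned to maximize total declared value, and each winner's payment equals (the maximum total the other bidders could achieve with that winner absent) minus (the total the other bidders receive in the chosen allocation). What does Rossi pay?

Rossi pays $19.

Efficient allocation: Rivera→Lot G ($122), Jensen→Lot C ($169), Costa→Lot F ($152), Rossi→Lot D ($170); total welfare W = $613.
Rossi receives Lot D at value $170, so the others get W − 170 = $443.
Without Rossi: best allocation of the remaining 3 bidders over all 4 lots is Rivera→Lot D ($123), Jensen→Lot C ($169), Costa→Lot G ($170), total $462.
VCG payment = (others' best without Rossi) − (others' welfare with Rossi) = 462 − 443 = $19.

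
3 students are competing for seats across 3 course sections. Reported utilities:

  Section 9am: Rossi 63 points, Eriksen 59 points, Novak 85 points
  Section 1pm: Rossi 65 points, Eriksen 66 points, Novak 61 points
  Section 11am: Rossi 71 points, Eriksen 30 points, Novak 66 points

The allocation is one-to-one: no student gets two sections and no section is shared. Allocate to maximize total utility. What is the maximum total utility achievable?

Maximum total: 222 points

Optimal: Rossi→Section 11am (71 points), Eriksen→Section 1pm (66 points), Novak→Section 9am (85 points) — total 71+66+85 = 222 points.
Every other assignment is strictly worse.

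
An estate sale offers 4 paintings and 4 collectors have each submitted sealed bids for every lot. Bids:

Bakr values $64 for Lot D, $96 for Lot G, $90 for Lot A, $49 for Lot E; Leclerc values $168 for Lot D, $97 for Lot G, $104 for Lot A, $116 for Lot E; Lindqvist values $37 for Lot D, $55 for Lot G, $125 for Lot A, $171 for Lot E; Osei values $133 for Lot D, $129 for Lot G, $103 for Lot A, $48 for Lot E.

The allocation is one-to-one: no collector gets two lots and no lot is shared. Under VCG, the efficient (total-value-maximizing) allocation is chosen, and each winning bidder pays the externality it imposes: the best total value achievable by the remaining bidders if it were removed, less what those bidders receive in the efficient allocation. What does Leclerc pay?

Efficient allocation: Bakr→Lot A ($90), Leclerc→Lot D ($168), Lindqvist→Lot E ($171), Osei→Lot G ($129); total welfare W = $558.
Leclerc receives Lot D at value $168, so the others get W − 168 = $390.
Without Leclerc: best allocation of the remaining 3 bidders over all 4 lots is Bakr→Lot G ($96), Lindqvist→Lot E ($171), Osei→Lot D ($133), total $400.
VCG payment = (others' best without Leclerc) − (others' welfare with Leclerc) = 400 − 390 = $10.

Leclerc pays $10.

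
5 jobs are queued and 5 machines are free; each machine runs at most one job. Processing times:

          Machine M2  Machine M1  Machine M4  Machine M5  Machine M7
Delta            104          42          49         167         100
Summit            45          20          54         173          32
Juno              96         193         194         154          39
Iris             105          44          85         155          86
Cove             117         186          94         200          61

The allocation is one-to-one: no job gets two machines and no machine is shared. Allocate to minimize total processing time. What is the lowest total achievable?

Minimum total: 353 min

This is a one-to-one assignment (minimum-cost bipartite matching).
Optimal: Delta→Machine M4 (49 min), Summit→Machine M2 (45 min), Juno→Machine M5 (154 min), Iris→Machine M1 (44 min), Cove→Machine M7 (61 min) — total 49+45+154+44+61 = 353 min.
Next-best assignment: Delta→Machine M1, Summit→Machine M2, Juno→Machine M7, Iris→Machine M5, Cove→Machine M4 = 375 min.
Every other assignment is strictly worse.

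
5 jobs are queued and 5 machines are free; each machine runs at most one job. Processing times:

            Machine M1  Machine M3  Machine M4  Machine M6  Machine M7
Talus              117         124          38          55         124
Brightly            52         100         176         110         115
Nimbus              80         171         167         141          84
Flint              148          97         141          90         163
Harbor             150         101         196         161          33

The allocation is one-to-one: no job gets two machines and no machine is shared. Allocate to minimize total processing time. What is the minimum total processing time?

Optimal: Talus→Machine M4 (38 min), Brightly→Machine M3 (100 min), Nimbus→Machine M1 (80 min), Flint→Machine M6 (90 min), Harbor→Machine M7 (33 min) — total 38+100+80+90+33 = 341 min.
Min-entry greedy (repeatedly take the single cheapest remaining cell) gives 384 min, worse by 43.
Swapping Nimbus↔Brightly (Nimbus→Machine M3 171 min, Brightly→Machine M1 52 min) adds 43.
Every other assignment is strictly worse.

Minimum total: 341 min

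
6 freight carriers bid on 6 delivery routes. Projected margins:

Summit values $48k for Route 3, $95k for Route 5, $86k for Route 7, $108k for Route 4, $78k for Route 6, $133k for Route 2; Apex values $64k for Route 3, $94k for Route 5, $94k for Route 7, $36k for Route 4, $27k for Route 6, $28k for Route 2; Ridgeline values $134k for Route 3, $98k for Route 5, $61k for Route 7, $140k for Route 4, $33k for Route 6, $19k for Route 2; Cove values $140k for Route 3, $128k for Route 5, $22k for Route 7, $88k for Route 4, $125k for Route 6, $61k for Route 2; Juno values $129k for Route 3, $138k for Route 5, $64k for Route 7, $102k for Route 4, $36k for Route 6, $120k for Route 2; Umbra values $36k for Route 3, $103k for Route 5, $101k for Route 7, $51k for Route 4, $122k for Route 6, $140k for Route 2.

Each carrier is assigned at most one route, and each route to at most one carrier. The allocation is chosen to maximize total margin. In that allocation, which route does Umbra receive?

Umbra receives Route 6.

Optimal: Summit→Route 2 ($133k), Apex→Route 7 ($94k), Ridgeline→Route 4 ($140k), Cove→Route 3 ($140k), Juno→Route 5 ($138k), Umbra→Route 6 ($122k) — total 133+94+140+140+138+122 = $767k.
Column-greedy (each route in turn goes to its best remaining carrier) gives $625k, worse by 142.
No other one-to-one assignment exceeds $767k.
Umbra's own top route is Route 2 ($140k), but forcing Umbra→Route 2 and reassigning the rest optimally gives only $739k — worse by 28.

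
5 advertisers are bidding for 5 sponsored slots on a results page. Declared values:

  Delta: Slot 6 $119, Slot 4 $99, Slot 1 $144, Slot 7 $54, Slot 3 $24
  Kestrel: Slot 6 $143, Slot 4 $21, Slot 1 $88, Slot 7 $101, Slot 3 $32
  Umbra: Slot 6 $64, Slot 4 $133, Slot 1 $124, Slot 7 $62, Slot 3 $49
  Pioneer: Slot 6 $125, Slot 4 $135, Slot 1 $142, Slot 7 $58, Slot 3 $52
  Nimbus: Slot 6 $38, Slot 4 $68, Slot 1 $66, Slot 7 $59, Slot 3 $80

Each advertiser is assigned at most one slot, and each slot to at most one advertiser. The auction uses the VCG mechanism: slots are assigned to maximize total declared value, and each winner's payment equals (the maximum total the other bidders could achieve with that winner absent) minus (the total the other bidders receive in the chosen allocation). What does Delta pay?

Efficient allocation: Delta→Slot 1 ($144), Kestrel→Slot 7 ($101), Umbra→Slot 4 ($133), Pioneer→Slot 6 ($125), Nimbus→Slot 3 ($80); total welfare W = $583.
Delta receives Slot 1 at value $144, so the others get W − 144 = $439.
Without Delta: best allocation of the remaining 4 bidders over all 5 slots is Kestrel→Slot 6 ($143), Umbra→Slot 4 ($133), Pioneer→Slot 1 ($142), Nimbus→Slot 3 ($80), total $498.
VCG payment = (others' best without Delta) − (others' welfare with Delta) = 498 − 439 = $59.

Delta pays $59.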